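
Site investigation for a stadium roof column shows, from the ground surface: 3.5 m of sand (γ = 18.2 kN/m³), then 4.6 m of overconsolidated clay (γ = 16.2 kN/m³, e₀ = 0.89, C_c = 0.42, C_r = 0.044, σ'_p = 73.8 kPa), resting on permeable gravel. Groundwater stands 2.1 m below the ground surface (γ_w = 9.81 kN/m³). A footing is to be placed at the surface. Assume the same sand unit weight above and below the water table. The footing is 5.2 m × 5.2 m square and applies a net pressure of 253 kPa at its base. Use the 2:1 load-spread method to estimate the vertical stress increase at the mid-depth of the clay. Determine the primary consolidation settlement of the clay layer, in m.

S_c ≈ 0.226 m

Mid-depth of clay below the ground surface: z = 3.5 + 4.6/2 = 5.8 m.
Total vertical stress at mid-clay: σ_v = 18.2×3.5 + 16.2×2.3 = 100.96 kPa.
Pore pressure: u = 9.81×(5.8 − 2.1) = 36.297 kPa.
Initial effective stress: σ'_0 = σ_v − u = 100.96 − 36.297 = 64.663 kPa.
Stress increase at mid-clay by the 2:1 spreading method:
Δσ = qBL/((B+z)(L+z)) = 253×5.2×5.2/((5.2+5.8)(5.2+5.8)) = 56.538 kPa
Final effective stress: σ'_f = 64.663 + 56.538 = 121.2 kPa.
σ'_f = 121.2 > σ'_p = 73.8 kPa, so the stress path crosses the preconsolidation pressure — recompression up to σ'_p, then virgin compression beyond:
S_c = H/(1+e₀)·[C_r·log₁₀(σ'_p/σ'_0) + C_c·log₁₀(σ'_f/σ'_p)]
    = 4.6/1.89 × [0.044×log₁₀(73.8/64.663) + 0.42×log₁₀(121.2/73.8)]
    = 2.4339 × [0.0025256 + 0.090487] = 0.2264 m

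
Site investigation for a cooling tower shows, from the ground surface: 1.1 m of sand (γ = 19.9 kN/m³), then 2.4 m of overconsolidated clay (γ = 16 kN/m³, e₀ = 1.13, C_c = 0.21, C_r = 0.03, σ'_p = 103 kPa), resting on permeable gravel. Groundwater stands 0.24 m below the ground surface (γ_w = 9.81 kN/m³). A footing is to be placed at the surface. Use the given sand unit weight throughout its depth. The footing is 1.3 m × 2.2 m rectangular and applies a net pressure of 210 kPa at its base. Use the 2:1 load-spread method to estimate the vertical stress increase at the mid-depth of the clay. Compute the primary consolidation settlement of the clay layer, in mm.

S_c ≈ 15 mm

Mid-depth of clay below the ground surface: z = 1.1 + 2.4/2 = 2.3 m.
Total vertical stress at mid-clay: σ_v = 19.9×1.1 + 16×1.2 = 41.09 kPa.
Pore pressure: u = 9.81×(2.3 − 0.24) = 20.209 kPa.
Initial effective stress: σ'_0 = σ_v − u = 41.09 − 20.209 = 20.881 kPa.
Stress increase at mid-clay by the 2:1 spreading method:
Δσ = qBL/((B+z)(L+z)) = 210×1.3×2.2/((1.3+2.3)(2.2+2.3)) = 37.074 kPa
Final effective stress: σ'_f = 20.881 + 37.074 = 57.955 kPa.
σ'_f = 57.955 ≤ σ'_p = 103 kPa, so the clay remains overconsolidated and only the recompression index applies:
S_c = C_r·H/(1+e₀)·log₁₀(σ'_f/σ'_0) = 0.03×2.4/2.13×log₁₀(57.955/20.881)
    = 0.033804 × 0.44334 = 0.01499 m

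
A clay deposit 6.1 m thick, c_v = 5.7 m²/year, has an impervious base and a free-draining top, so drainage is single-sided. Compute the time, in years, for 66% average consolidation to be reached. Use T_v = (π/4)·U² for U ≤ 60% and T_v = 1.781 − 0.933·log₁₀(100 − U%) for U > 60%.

t ≈ 2.3 years

Drainage path length: H_d = H = 6.1 m (single drainage).
U > 60%: T_v = 1.781 − 0.933·log₁₀(100 − 66) = 0.35213.
t = T_v·H_d²/c_v = 0.35213×6.1²/5.7 = 2.299 years.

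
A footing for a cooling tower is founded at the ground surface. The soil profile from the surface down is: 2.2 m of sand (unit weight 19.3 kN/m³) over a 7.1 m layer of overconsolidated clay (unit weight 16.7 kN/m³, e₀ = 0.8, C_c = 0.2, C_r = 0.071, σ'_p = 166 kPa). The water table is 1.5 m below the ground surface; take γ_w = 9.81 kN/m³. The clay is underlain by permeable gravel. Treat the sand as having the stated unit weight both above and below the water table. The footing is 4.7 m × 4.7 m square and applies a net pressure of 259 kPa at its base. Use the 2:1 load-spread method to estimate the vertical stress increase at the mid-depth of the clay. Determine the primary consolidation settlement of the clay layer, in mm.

S_c ≈ 76.3 mm

Mid-depth of clay below the ground surface: z = 2.2 + 7.1/2 = 5.75 m.
Total vertical stress at mid-clay: σ_v = 19.3×2.2 + 16.7×3.55 = 101.75 kPa.
Pore pressure: u = 9.81×(5.75 − 1.5) = 41.693 kPa.
Initial effective stress: σ'_0 = σ_v − u = 101.75 − 41.693 = 60.057 kPa.
Stress increase at mid-clay by the 2:1 spreading method:
Δσ = qBL/((B+z)(L+z)) = 259×4.7×4.7/((4.7+5.75)(4.7+5.75)) = 52.392 kPa
Final effective stress: σ'_f = 60.057 + 52.392 = 112.45 kPa.
σ'_f = 112.45 ≤ σ'_p = 166 kPa, so the clay remains overconsolidated and only the recompression index applies:
S_c = C_r·H/(1+e₀)·log₁₀(σ'_f/σ'_0) = 0.071×7.1/1.8×log₁₀(112.45/60.057)
    = 0.28005 × 0.2724 = 0.07629 m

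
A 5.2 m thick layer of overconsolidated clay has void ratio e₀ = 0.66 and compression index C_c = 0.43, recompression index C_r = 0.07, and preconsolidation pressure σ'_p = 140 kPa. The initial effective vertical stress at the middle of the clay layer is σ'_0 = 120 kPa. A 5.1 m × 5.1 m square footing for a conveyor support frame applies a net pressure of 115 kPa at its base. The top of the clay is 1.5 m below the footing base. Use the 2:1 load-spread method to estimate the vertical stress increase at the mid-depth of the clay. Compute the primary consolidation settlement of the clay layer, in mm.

Mid-depth of clay below the footing base: z = 1.5 + 5.2/2 = 4.1 m.
Stress increase at mid-clay by the 2:1 spreading method:
Δσ = qBL/((B+z)(L+z)) = 115×5.1×5.1/((5.1+4.1)(5.1+4.1)) = 35.34 kPa
Final effective stress: σ'_f = 120 + 35.34 = 155.34 kPa.
σ'_f = 155.34 > σ'_p = 140 kPa, so the stress path crosses the preconsolidation pressure — recompression up to σ'_p, then virgin compression beyond:
S_c = H/(1+e₀)·[C_r·log₁₀(σ'_p/σ'_0) + C_c·log₁₀(σ'_f/σ'_p)]
    = 5.2/1.66 × [0.07×log₁₀(140/120) + 0.43×log₁₀(155.34/140)]
    = 3.1325 × [0.0046863 + 0.019417] = 0.0755 m

S_c ≈ 75.5 mm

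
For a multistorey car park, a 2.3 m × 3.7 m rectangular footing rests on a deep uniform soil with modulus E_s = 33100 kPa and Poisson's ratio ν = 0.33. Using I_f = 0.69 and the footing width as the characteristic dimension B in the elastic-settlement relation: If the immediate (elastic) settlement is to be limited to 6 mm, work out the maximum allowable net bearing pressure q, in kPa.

S_e = q·B·(1−ν²)/E_s · I_f  ⇒  q = S_e·E_s / (B·(1−ν²)·I_f).
q = 0.006 × 33100 / (2.3 × 0.8911 × 0.69) = 140.4 kPa

q ≈ 140 kPa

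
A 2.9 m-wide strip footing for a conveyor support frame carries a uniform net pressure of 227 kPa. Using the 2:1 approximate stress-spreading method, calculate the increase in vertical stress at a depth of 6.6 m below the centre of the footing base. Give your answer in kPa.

By the 2:1 method the load spreads at 1 horizontal : 2 vertical, so at depth z the loaded area has grown by z in each plan dimension:
Δσ = qB/(B+z) = 227×2.9/(2.9+6.6) = 69.295 kPa

Δσ_z ≈ 69.3 kPa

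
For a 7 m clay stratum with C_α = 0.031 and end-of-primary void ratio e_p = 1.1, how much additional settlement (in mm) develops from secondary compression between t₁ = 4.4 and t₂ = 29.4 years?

Secondary compression: S_s = C_α·H/(1+e_p)·log₁₀(t₂/t₁)
S_s = 0.031×7/(1+1.1)×log₁₀(29.4/4.4)
    = 0.1033 × 0.8249 = 0.08524 m

S_s ≈ 85.2 mm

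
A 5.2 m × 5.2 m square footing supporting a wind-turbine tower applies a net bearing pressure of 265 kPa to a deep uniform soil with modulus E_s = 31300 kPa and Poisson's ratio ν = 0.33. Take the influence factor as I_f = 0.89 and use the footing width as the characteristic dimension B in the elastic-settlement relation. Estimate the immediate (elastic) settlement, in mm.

S_e ≈ 34.9 mm

Immediate (elastic) settlement: S_e = q·B·(1−ν²)/E_s · I_f.
S_e = 265 × 5.2 × (1 − 0.33²) / 31300 × 0.89
    = 265 × 5.2 × 0.8911 / 31300 × 0.89
    = 0.03492 m = 34.92 mm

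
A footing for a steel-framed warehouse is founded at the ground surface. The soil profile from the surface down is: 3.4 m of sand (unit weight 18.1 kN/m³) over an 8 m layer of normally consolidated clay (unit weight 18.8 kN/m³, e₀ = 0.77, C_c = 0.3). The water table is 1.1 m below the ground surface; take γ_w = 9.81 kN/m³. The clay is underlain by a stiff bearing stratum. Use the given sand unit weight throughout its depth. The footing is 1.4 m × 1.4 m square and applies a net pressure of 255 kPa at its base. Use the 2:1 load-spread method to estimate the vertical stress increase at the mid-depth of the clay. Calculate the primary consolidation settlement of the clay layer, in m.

S_c ≈ 0.0486 m

Mid-depth of clay below the ground surface: z = 3.4 + 8/2 = 7.4 m.
Total vertical stress at mid-clay: σ_v = 18.1×3.4 + 18.8×4 = 136.74 kPa.
Pore pressure: u = 9.81×(7.4 − 1.1) = 61.803 kPa.
Initial effective stress: σ'_0 = σ_v − u = 136.74 − 61.803 = 74.937 kPa.
Stress increase at mid-clay by the 2:1 spreading method:
Δσ = qBL/((B+z)(L+z)) = 255×1.4×1.4/((1.4+7.4)(1.4+7.4)) = 6.454 kPa
Final effective stress: σ'_f = σ'_0 + Δσ = 74.937 + 6.454 = 81.391 kPa.
Normally consolidated clay, so the full stress increment lies on the virgin compression line:
S_c = C_c·H/(1+e₀)·log₁₀(σ'_f/σ'_0) = 0.3×8/(1+0.77)×log₁₀(81.391/74.937)
    = 1.3559 × 0.03588 = 0.04865 m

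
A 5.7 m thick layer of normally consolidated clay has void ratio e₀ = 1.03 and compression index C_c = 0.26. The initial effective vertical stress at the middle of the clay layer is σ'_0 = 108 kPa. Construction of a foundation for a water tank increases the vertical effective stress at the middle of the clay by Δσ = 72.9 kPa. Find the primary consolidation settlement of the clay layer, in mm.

Final effective stress: σ'_f = σ'_0 + Δσ = 108 + 72.9 = 180.9 kPa.
Normally consolidated clay, so the full stress increment lies on the virgin compression line:
S_c = C_c·H/(1+e₀)·log₁₀(σ'_f/σ'_0) = 0.26×5.7/(1+1.03)×log₁₀(180.9/108)
    = 0.73005 × 0.22401 = 0.1635 m

S_c ≈ 164 mm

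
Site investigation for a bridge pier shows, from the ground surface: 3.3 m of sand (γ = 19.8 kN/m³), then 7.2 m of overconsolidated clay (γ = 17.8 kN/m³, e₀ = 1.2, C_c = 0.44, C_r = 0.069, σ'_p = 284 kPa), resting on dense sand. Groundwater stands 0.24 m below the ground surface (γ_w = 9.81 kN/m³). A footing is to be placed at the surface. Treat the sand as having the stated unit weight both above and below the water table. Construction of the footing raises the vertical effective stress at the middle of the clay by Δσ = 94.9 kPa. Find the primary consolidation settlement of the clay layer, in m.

Mid-depth of clay below the ground surface: z = 3.3 + 7.2/2 = 6.9 m.
Total vertical stress at mid-clay: σ_v = 19.8×3.3 + 17.8×3.6 = 129.42 kPa.
Pore pressure: u = 9.81×(6.9 − 0.24) = 65.335 kPa.
Initial effective stress: σ'_0 = σ_v − u = 129.42 − 65.335 = 64.085 kPa.
Final effective stress: σ'_f = 64.085 + 94.9 = 158.99 kPa.
σ'_f = 158.99 ≤ σ'_p = 284 kPa, so the clay remains overconsolidated and only the recompression index applies:
S_c = C_r·H/(1+e₀)·log₁₀(σ'_f/σ'_0) = 0.069×7.2/2.2×log₁₀(158.99/64.085)
    = 0.22582 × 0.39461 = 0.08911 m

S_c ≈ 0.0891 m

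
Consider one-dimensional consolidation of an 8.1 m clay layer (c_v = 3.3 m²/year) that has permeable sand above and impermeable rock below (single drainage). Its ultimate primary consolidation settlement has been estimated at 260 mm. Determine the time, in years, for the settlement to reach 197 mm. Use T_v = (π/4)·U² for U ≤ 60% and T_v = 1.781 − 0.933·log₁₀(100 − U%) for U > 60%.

Drainage path length: H_d = H = 8.1 m (single drainage).
U = S(t)/S_ult = 197/260 = 0.7577.
U > 60%: T_v = 1.781 − 0.933·log₁₀(100 − 75.769) = 0.48939.
t = T_v·H_d²/c_v = 0.48939×8.1²/3.3 = 9.73 years.

t ≈ 9.73 years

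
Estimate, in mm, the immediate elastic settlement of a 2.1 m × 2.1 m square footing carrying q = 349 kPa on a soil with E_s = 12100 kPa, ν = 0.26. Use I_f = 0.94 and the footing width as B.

S_e ≈ 53.1 mm

Immediate (elastic) settlement: S_e = q·B·(1−ν²)/E_s · I_f.
S_e = 349 × 2.1 × (1 − 0.26²) / 12100 × 0.94
    = 349 × 2.1 × 0.9324 / 12100 × 0.94
    = 0.05309 m = 53.09 mm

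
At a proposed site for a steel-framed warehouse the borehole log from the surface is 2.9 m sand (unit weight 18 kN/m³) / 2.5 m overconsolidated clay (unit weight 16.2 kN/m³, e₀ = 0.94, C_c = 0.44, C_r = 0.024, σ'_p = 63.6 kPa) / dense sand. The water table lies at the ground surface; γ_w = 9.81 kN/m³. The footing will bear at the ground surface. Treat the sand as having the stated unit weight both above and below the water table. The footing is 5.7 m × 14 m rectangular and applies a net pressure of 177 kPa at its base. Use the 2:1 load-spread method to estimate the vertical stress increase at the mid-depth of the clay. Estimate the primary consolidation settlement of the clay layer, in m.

S_c ≈ 0.146 m

Mid-depth of clay below the ground surface: z = 2.9 + 2.5/2 = 4.15 m.
Total vertical stress at mid-clay: σ_v = 18×2.9 + 16.2×1.25 = 72.45 kPa.
Pore pressure: u = 9.81×(4.15 − 0) = 40.712 kPa.
Initial effective stress: σ'_0 = σ_v − u = 72.45 − 40.712 = 31.738 kPa.
Stress increase at mid-clay by the 2:1 spreading method:
Δσ = qBL/((B+z)(L+z)) = 177×5.7×14/((5.7+4.15)(14+4.15)) = 79.007 kPa
Final effective stress: σ'_f = 31.738 + 79.007 = 110.75 kPa.
σ'_f = 110.75 > σ'_p = 63.6 kPa, so the stress path crosses the preconsolidation pressure — recompression up to σ'_p, then virgin compression beyond:
S_c = H/(1+e₀)·[C_r·log₁₀(σ'_p/σ'_0) + C_c·log₁₀(σ'_f/σ'_p)]
    = 2.5/1.94 × [0.024×log₁₀(63.6/31.738) + 0.44×log₁₀(110.75/63.6)]
    = 1.2887 × [0.0072451 + 0.10599] = 0.1459 m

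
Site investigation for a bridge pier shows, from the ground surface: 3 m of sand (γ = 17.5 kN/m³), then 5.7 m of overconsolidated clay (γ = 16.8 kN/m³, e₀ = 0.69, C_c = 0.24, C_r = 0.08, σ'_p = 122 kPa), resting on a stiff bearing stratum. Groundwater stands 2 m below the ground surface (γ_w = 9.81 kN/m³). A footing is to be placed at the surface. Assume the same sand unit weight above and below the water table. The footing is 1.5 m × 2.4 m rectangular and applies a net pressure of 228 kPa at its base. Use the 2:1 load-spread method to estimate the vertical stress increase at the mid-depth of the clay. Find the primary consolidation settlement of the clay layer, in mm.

S_c ≈ 22.9 mm

Mid-depth of clay below the ground surface: z = 3 + 5.7/2 = 5.85 m.
Total vertical stress at mid-clay: σ_v = 17.5×3 + 16.8×2.85 = 100.38 kPa.
Pore pressure: u = 9.81×(5.85 − 2) = 37.769 kPa.
Initial effective stress: σ'_0 = σ_v − u = 100.38 − 37.769 = 62.611 kPa.
Stress increase at mid-clay by the 2:1 spreading method:
Δσ = qBL/((B+z)(L+z)) = 228×1.5×2.4/((1.5+5.85)(2.4+5.85)) = 13.536 kPa
Final effective stress: σ'_f = 62.611 + 13.536 = 76.147 kPa.
σ'_f = 76.147 ≤ σ'_p = 122 kPa, so the clay remains overconsolidated and only the recompression index applies:
S_c = C_r·H/(1+e₀)·log₁₀(σ'_f/σ'_0) = 0.08×5.7/1.69×log₁₀(76.147/62.611)
    = 0.26982 × 0.085002 = 0.02294 m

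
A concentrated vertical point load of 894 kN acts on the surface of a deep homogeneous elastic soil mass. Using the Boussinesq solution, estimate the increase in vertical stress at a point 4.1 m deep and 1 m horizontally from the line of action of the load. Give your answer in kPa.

Δσ_z ≈ 22 kPa

Boussinesq vertical stress below a point load on an elastic half-space:
Δσ_z = 3P/(2πz²) · [1 + (r/z)²]^(−5/2)
r/z = 1/4.1 = 0.2439; [1+(r/z)²]^(−5/2) = 0.86548.
Δσ_z = 3×894/(2π×4.1²) × 0.86548 = 25.393 × 0.86548 = 21.98 kPa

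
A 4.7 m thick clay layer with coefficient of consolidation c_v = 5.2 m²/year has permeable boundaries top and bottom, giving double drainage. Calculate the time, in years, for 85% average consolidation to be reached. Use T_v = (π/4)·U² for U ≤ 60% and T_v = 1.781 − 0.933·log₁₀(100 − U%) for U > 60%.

t ≈ 0.726 years

Drainage path length: H_d = H/2 = 2.35 m (double drainage).
U > 60%: T_v = 1.781 − 0.933·log₁₀(100 − 85) = 0.68371.
t = T_v·H_d²/c_v = 0.68371×2.35²/5.2 = 0.7261 years.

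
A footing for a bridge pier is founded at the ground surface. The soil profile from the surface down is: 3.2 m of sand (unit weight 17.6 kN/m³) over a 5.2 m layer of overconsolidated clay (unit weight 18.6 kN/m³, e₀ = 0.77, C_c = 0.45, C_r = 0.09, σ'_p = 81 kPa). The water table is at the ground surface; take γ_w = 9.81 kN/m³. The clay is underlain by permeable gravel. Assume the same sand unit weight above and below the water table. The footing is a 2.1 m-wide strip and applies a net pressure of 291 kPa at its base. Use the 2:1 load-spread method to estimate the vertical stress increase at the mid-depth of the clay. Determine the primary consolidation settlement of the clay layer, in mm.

S_c ≈ 310 mm

Mid-depth of clay below the ground surface: z = 3.2 + 5.2/2 = 5.8 m.
Total vertical stress at mid-clay: σ_v = 17.6×3.2 + 18.6×2.6 = 104.68 kPa.
Pore pressure: u = 9.81×(5.8 − 0) = 56.898 kPa.
Initial effective stress: σ'_0 = σ_v − u = 104.68 − 56.898 = 47.782 kPa.
Stress increase at mid-clay by the 2:1 spreading method:
Δσ = qB/(B+z) = 291×2.1/(2.1+5.8) = 77.354 kPa
Final effective stress: σ'_f = 47.782 + 77.354 = 125.14 kPa.
σ'_f = 125.14 > σ'_p = 81 kPa, so the stress path crosses the preconsolidation pressure — recompression up to σ'_p, then virgin compression beyond:
S_c = H/(1+e₀)·[C_r·log₁₀(σ'_p/σ'_0) + C_c·log₁₀(σ'_f/σ'_p)]
    = 5.2/1.77 × [0.09×log₁₀(81/47.782) + 0.45×log₁₀(125.14/81)]
    = 2.9379 × [0.02063 + 0.08501] = 0.3104 m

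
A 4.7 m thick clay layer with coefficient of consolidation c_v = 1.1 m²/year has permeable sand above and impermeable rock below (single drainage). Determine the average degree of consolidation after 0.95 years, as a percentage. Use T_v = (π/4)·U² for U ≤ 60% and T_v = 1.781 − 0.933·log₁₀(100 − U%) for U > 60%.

U ≈ 24.5 %

Drainage path length: H_d = H = 4.7 m (single drainage).
T_v = c_v·t/H_d² = 1.1×0.95/4.7² = 0.047306.
T_v = 0.047306 corresponds to the U ≤ 60% branch:
U = √(4T_v/π) = 0.2454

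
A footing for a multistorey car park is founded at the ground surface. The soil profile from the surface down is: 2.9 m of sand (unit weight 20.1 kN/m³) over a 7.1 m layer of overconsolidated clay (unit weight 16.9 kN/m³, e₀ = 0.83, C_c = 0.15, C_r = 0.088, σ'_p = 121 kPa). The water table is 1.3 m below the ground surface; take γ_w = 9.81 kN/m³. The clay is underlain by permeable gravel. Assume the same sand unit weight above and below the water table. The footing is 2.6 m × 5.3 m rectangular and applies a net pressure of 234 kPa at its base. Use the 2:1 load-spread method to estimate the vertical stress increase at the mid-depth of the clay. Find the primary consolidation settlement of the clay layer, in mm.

S_c ≈ 54.8 mm

Mid-depth of clay below the ground surface: z = 2.9 + 7.1/2 = 6.45 m.
Total vertical stress at mid-clay: σ_v = 20.1×2.9 + 16.9×3.55 = 118.28 kPa.
Pore pressure: u = 9.81×(6.45 − 1.3) = 50.522 kPa.
Initial effective stress: σ'_0 = σ_v − u = 118.28 − 50.522 = 67.758 kPa.
Stress increase at mid-clay by the 2:1 spreading method:
Δσ = qBL/((B+z)(L+z)) = 234×2.6×5.3/((2.6+6.45)(5.3+6.45)) = 30.323 kPa
Final effective stress: σ'_f = 67.758 + 30.323 = 98.081 kPa.
σ'_f = 98.081 ≤ σ'_p = 121 kPa, so the clay remains overconsolidated and only the recompression index applies:
S_c = C_r·H/(1+e₀)·log₁₀(σ'_f/σ'_0) = 0.088×7.1/1.83×log₁₀(98.081/67.758)
    = 0.34142 × 0.16062 = 0.05484 m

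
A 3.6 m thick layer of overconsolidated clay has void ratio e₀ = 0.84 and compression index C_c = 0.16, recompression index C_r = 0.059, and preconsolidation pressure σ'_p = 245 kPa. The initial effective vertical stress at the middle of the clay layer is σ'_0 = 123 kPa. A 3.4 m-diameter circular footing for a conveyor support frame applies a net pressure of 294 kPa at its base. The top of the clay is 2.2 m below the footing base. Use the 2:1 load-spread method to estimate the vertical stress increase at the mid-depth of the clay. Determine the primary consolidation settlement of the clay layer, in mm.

Mid-depth of clay below the footing base: z = 2.2 + 3.6/2 = 4 m.
Stress increase at mid-clay by the 2:1 spreading method:
Δσ ≈ qD²/(D+z)² = 294×3.4²/(3.4+4)² = 62.064 kPa
Final effective stress: σ'_f = 123 + 62.064 = 185.06 kPa.
σ'_f = 185.06 ≤ σ'_p = 245 kPa, so the clay remains overconsolidated and only the recompression index applies:
S_c = C_r·H/(1+e₀)·log₁₀(σ'_f/σ'_0) = 0.059×3.6/1.84×log₁₀(185.06/123)
    = 0.11543 × 0.17741 = 0.02048 m

S_c ≈ 20.5 mm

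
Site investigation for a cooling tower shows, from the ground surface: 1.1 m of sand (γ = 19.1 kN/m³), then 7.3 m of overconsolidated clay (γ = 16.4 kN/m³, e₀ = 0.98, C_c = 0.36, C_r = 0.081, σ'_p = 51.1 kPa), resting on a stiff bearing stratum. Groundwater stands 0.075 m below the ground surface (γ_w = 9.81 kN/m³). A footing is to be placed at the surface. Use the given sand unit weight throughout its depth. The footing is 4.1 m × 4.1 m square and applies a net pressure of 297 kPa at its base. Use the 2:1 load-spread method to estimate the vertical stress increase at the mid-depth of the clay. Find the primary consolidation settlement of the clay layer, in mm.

Mid-depth of clay below the ground surface: z = 1.1 + 7.3/2 = 4.75 m.
Total vertical stress at mid-clay: σ_v = 19.1×1.1 + 16.4×3.65 = 80.87 kPa.
Pore pressure: u = 9.81×(4.75 − 0.075) = 45.862 kPa.
Initial effective stress: σ'_0 = σ_v − u = 80.87 − 45.862 = 35.008 kPa.
Stress increase at mid-clay by the 2:1 spreading method:
Δσ = qBL/((B+z)(L+z)) = 297×4.1×4.1/((4.1+4.75)(4.1+4.75)) = 63.744 kPa
Final effective stress: σ'_f = 35.008 + 63.744 = 98.752 kPa.
σ'_f = 98.752 > σ'_p = 51.1 kPa, so the stress path crosses the preconsolidation pressure — recompression up to σ'_p, then virgin compression beyond:
S_c = H/(1+e₀)·[C_r·log₁₀(σ'_p/σ'_0) + C_c·log₁₀(σ'_f/σ'_p)]
    = 7.3/1.98 × [0.081×log₁₀(51.1/35.008) + 0.36×log₁₀(98.752/51.1)]
    = 3.6869 × [0.013305 + 0.103] = 0.4288 m

S_c ≈ 429 mm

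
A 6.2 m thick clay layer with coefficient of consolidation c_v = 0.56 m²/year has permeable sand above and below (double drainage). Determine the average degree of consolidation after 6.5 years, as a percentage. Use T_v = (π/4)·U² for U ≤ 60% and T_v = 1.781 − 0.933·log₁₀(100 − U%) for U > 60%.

Drainage path length: H_d = H/2 = 3.1 m (double drainage).
T_v = c_v·t/H_d² = 0.56×6.5/3.1² = 0.37877.
T_v = 0.37877 corresponds to the U > 60% branch:
U = 1 − 10^((1.781 − T_v)/0.933)/100 = 0.6816

U ≈ 68.2 %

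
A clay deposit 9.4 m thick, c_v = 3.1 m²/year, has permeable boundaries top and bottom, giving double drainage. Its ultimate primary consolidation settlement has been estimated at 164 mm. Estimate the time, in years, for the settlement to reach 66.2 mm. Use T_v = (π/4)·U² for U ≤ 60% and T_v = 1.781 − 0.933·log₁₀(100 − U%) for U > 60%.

t ≈ 0.912 years

Drainage path length: H_d = H/2 = 4.7 m (double drainage).
U = S(t)/S_ult = 66.2/164 = 0.4037.
U ≤ 60%: T_v = (π/4)·U² = (π/4)×0.40366² = 0.12797.
t = T_v·H_d²/c_v = 0.12797×4.7²/3.1 = 0.9119 years.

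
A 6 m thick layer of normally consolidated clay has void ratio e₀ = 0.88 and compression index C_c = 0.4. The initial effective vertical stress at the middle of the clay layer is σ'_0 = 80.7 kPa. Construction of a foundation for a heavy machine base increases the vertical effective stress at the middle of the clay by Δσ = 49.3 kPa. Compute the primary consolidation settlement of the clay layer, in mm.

Final effective stress: σ'_f = σ'_0 + Δσ = 80.7 + 49.3 = 130 kPa.
Normally consolidated clay, so the full stress increment lies on the virgin compression line:
S_c = C_c·H/(1+e₀)·log₁₀(σ'_f/σ'_0) = 0.4×6/(1+0.88)×log₁₀(130/80.7)
    = 1.2766 × 0.20707 = 0.2643 m

S_c ≈ 264 mm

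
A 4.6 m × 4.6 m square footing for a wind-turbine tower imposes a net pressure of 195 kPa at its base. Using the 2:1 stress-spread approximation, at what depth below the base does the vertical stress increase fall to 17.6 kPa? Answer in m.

2:1 spreading — at depth z the loaded area has grown by z in each plan dimension:
qB²/(B+z)² = Δσ_z ⇒ z = B(√(q/Δσ_z) − 1) = 4.6×(√(195/17.6) − 1) = 10.71 m

z ≈ 10.7 m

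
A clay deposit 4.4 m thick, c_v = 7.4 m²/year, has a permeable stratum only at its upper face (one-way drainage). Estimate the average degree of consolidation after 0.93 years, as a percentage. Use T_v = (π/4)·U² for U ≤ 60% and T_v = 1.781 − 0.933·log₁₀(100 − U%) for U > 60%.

Drainage path length: H_d = H = 4.4 m (single drainage).
T_v = c_v·t/H_d² = 7.4×0.93/4.4² = 0.35548.
T_v = 0.35548 corresponds to the U > 60% branch:
U = 1 − 10^((1.781 − T_v)/0.933)/100 = 0.6628

U ≈ 66.3 %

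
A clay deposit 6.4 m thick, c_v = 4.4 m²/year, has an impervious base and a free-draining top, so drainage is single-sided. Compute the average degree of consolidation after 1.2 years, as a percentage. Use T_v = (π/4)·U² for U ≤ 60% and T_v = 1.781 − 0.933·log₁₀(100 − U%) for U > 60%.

Drainage path length: H_d = H = 6.4 m (single drainage).
T_v = c_v·t/H_d² = 4.4×1.2/6.4² = 0.12891.
T_v = 0.12891 corresponds to the U ≤ 60% branch:
U = √(4T_v/π) = 0.4051

U ≈ 40.5 %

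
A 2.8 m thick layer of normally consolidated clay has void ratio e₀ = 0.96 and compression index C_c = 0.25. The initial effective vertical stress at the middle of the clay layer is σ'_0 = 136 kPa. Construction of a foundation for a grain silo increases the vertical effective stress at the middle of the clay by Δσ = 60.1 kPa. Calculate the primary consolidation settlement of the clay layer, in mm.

S_c ≈ 56.8 mm

Final effective stress: σ'_f = σ'_0 + Δσ = 136 + 60.1 = 196.1 kPa.
Normally consolidated clay, so the full stress increment lies on the virgin compression line:
S_c = C_c·H/(1+e₀)·log₁₀(σ'_f/σ'_0) = 0.25×2.8/(1+0.96)×log₁₀(196.1/136)
    = 0.35714 × 0.15894 = 0.05676 m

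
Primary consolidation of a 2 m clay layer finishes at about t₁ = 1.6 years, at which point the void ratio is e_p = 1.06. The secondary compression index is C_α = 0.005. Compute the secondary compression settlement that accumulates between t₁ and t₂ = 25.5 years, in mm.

S_s ≈ 5.84 mm

Secondary compression: S_s = C_α·H/(1+e_p)·log₁₀(t₂/t₁)
S_s = 0.005×2/(1+1.06)×log₁₀(25.5/1.6)
    = 0.004854 × 1.202 = 0.005837 m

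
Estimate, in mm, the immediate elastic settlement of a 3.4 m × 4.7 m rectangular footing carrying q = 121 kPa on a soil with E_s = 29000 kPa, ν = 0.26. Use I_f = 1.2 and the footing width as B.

S_e ≈ 15.9 mm

Immediate (elastic) settlement: S_e = q·B·(1−ν²)/E_s · I_f.
S_e = 121 × 3.4 × (1 − 0.26²) / 29000 × 1.2
    = 121 × 3.4 × 0.9324 / 29000 × 1.2
    = 0.01587 m = 15.87 mm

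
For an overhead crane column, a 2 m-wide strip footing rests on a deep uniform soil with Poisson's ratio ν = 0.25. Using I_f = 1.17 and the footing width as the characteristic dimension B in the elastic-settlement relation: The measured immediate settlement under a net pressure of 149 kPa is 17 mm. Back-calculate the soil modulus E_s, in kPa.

S_e = q·B·(1−ν²)/E_s · I_f  ⇒  E_s = q·B·(1−ν²)·I_f / S_e.
E_s = 149 × 2 × 0.9375 × 1.17 / 0.017 = 19230 kPa

E_s ≈ 19200 kPa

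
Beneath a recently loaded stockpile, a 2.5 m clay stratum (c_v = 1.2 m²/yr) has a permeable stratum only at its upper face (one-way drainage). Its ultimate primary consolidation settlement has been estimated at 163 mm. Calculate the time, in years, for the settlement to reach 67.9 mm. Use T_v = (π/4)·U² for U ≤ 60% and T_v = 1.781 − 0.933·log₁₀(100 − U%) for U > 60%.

Drainage path length: H_d = H = 2.5 m (single drainage).
U = S(t)/S_ult = 67.9/163 = 0.4166.
U ≤ 60%: T_v = (π/4)·U² = (π/4)×0.41656² = 0.13629.
t = T_v·H_d²/c_v = 0.13629×2.5²/1.2 = 0.7098 years.

t ≈ 0.71 years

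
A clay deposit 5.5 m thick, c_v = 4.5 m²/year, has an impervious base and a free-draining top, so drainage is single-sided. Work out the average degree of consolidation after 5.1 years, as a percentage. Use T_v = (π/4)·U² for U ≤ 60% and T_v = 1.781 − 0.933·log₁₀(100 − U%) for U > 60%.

Drainage path length: H_d = H = 5.5 m (single drainage).
T_v = c_v·t/H_d² = 4.5×5.1/5.5² = 0.75868.
T_v = 0.75868 corresponds to the U > 60% branch:
U = 1 − 10^((1.781 − T_v)/0.933)/100 = 0.8753

U ≈ 87.5 %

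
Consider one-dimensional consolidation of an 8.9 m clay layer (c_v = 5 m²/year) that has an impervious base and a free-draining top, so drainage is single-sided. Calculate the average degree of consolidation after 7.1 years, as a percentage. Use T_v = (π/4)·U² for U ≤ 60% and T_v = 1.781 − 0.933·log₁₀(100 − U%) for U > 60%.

U ≈ 73.2 %

Drainage path length: H_d = H = 8.9 m (single drainage).
T_v = c_v·t/H_d² = 5×7.1/8.9² = 0.44818.
T_v = 0.44818 corresponds to the U > 60% branch:
U = 1 − 10^((1.781 − T_v)/0.933)/100 = 0.7318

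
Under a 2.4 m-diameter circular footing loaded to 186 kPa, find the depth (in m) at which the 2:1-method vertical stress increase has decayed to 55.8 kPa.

2:1 spreading — at depth z the loaded area has grown by z in each plan dimension:
qD²/(D+z)² = Δσ_z ⇒ z = D(√(q/Δσ_z) − 1) = 2.4×(√(186/55.8) − 1) = 1.982 m

z ≈ 1.98 m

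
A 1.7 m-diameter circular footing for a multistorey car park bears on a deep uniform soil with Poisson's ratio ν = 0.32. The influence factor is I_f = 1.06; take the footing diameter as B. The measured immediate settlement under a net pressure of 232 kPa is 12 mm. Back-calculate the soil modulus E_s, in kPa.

E_s ≈ 31300 kPa

S_e = q·B·(1−ν²)/E_s · I_f  ⇒  E_s = q·B·(1−ν²)·I_f / S_e.
E_s = 232 × 1.7 × 0.8976 × 1.06 / 0.012 = 31270 kPa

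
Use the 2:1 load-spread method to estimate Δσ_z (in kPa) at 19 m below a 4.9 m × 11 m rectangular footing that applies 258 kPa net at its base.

Δσ_z ≈ 19.4 kPa

By the 2:1 method the load spreads at 1 horizontal : 2 vertical, so at depth z the loaded area has grown by z in each plan dimension:
Δσ = qBL/((B+z)(L+z)) = 258×4.9×11/((4.9+19)(11+19)) = 19.395 kPa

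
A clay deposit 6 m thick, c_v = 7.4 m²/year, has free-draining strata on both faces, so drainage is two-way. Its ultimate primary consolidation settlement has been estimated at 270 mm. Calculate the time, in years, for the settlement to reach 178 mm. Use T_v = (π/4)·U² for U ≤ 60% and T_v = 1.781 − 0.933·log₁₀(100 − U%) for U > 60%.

t ≈ 0.427 years

Drainage path length: H_d = H/2 = 3 m (double drainage).
U = S(t)/S_ult = 178/270 = 0.6593.
U > 60%: T_v = 1.781 − 0.933·log₁₀(100 − 65.926) = 0.35125.
t = T_v·H_d²/c_v = 0.35125×3²/7.4 = 0.4272 years.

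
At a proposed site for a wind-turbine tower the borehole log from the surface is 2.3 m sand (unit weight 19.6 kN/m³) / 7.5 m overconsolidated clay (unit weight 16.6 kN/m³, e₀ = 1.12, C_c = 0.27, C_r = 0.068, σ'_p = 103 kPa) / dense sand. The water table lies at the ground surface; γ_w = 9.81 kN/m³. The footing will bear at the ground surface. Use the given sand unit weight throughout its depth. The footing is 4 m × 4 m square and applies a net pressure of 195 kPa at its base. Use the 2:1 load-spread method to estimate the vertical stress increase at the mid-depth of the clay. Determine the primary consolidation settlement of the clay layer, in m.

S_c ≈ 0.0519 m

Mid-depth of clay below the ground surface: z = 2.3 + 7.5/2 = 6.05 m.
Total vertical stress at mid-clay: σ_v = 19.6×2.3 + 16.6×3.75 = 107.33 kPa.
Pore pressure: u = 9.81×(6.05 − 0) = 59.351 kPa.
Initial effective stress: σ'_0 = σ_v − u = 107.33 − 59.351 = 47.979 kPa.
Stress increase at mid-clay by the 2:1 spreading method:
Δσ = qBL/((B+z)(L+z)) = 195×4×4/((4+6.05)(4+6.05)) = 30.89 kPa
Final effective stress: σ'_f = 47.979 + 30.89 = 78.869 kPa.
σ'_f = 78.869 ≤ σ'_p = 103 kPa, so the clay remains overconsolidated and only the recompression index applies:
S_c = C_r·H/(1+e₀)·log₁₀(σ'_f/σ'_0) = 0.068×7.5/2.12×log₁₀(78.869/47.979)
    = 0.24056 × 0.21586 = 0.05193 m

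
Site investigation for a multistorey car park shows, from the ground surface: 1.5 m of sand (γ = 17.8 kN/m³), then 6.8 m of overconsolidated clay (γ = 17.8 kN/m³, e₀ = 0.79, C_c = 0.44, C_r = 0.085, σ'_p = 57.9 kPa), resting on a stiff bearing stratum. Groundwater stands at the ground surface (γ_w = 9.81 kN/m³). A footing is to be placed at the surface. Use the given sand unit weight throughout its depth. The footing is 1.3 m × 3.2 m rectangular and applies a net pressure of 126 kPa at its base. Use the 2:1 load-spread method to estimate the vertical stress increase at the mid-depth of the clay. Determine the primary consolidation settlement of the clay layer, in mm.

Mid-depth of clay below the ground surface: z = 1.5 + 6.8/2 = 4.9 m.
Total vertical stress at mid-clay: σ_v = 17.8×1.5 + 17.8×3.4 = 87.22 kPa.
Pore pressure: u = 9.81×(4.9 − 0) = 48.069 kPa.
Initial effective stress: σ'_0 = σ_v − u = 87.22 − 48.069 = 39.151 kPa.
Stress increase at mid-clay by the 2:1 spreading method:
Δσ = qBL/((B+z)(L+z)) = 126×1.3×3.2/((1.3+4.9)(3.2+4.9)) = 10.437 kPa
Final effective stress: σ'_f = 39.151 + 10.437 = 49.588 kPa.
σ'_f = 49.588 ≤ σ'_p = 57.9 kPa, so the clay remains overconsolidated and only the recompression index applies:
S_c = C_r·H/(1+e₀)·log₁₀(σ'_f/σ'_0) = 0.085×6.8/1.79×log₁₀(49.588/39.151)
    = 0.32291 × 0.10263 = 0.03314 m

S_c ≈ 33.1 mm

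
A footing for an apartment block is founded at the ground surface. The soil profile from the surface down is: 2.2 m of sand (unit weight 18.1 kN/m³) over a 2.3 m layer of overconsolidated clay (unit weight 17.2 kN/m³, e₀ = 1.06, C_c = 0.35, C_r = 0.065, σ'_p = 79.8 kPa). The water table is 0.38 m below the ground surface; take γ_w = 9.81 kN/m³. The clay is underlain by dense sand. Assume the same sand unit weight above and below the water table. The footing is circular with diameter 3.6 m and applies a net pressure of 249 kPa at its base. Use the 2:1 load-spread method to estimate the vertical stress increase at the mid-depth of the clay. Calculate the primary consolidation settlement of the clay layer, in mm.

S_c ≈ 64 mm

Mid-depth of clay below the ground surface: z = 2.2 + 2.3/2 = 3.35 m.
Total vertical stress at mid-clay: σ_v = 18.1×2.2 + 17.2×1.15 = 59.6 kPa.
Pore pressure: u = 9.81×(3.35 − 0.38) = 29.136 kPa.
Initial effective stress: σ'_0 = σ_v − u = 59.6 − 29.136 = 30.464 kPa.
Stress increase at mid-clay by the 2:1 spreading method:
Δσ ≈ qD²/(D+z)² = 249×3.6²/(3.6+3.35)² = 66.809 kPa
Final effective stress: σ'_f = 30.464 + 66.809 = 97.273 kPa.
σ'_f = 97.273 > σ'_p = 79.8 kPa, so the stress path crosses the preconsolidation pressure — recompression up to σ'_p, then virgin compression beyond:
S_c = H/(1+e₀)·[C_r·log₁₀(σ'_p/σ'_0) + C_c·log₁₀(σ'_f/σ'_p)]
    = 2.3/2.06 × [0.065×log₁₀(79.8/30.464) + 0.35×log₁₀(97.273/79.8)]
    = 1.1165 × [0.027184 + 0.030096] = 0.06395 m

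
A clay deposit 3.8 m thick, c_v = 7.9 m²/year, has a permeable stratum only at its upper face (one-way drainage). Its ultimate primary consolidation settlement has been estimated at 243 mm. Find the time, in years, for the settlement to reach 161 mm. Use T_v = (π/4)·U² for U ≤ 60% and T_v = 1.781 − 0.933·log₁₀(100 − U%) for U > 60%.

t ≈ 0.649 years

Drainage path length: H_d = H = 3.8 m (single drainage).
U = S(t)/S_ult = 161/243 = 0.6626.
U > 60%: T_v = 1.781 − 0.933·log₁₀(100 − 66.255) = 0.35518.
t = T_v·H_d²/c_v = 0.35518×3.8²/7.9 = 0.6492 years.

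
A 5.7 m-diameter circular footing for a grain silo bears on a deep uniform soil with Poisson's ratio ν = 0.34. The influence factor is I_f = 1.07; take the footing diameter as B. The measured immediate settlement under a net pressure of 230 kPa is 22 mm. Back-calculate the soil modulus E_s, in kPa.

E_s ≈ 56400 kPa

S_e = q·B·(1−ν²)/E_s · I_f  ⇒  E_s = q·B·(1−ν²)·I_f / S_e.
E_s = 230 × 5.7 × 0.8844 × 1.07 / 0.022 = 56390 kPa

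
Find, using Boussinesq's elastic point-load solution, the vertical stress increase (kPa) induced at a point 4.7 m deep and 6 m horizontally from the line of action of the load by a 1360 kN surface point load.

Boussinesq vertical stress below a point load on an elastic half-space:
Δσ_z = 3P/(2πz²) · [1 + (r/z)²]^(−5/2)
r/z = 6/4.7 = 1.2766; [1+(r/z)²]^(−5/2) = 0.089174.
Δσ_z = 3×1360/(2π×4.7²) × 0.089174 = 29.396 × 0.089174 = 2.621 kPa

Δσ_z ≈ 2.62 kPa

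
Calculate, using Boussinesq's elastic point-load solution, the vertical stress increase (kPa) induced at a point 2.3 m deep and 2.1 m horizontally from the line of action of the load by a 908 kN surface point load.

Boussinesq vertical stress below a point load on an elastic half-space:
Δσ_z = 3P/(2πz²) · [1 + (r/z)²]^(−5/2)
r/z = 2.1/2.3 = 0.91304; [1+(r/z)²]^(−5/2) = 0.21964.
Δσ_z = 3×908/(2π×2.3²) × 0.21964 = 81.954 × 0.21964 = 18 kPa

Δσ_z ≈ 18 kPa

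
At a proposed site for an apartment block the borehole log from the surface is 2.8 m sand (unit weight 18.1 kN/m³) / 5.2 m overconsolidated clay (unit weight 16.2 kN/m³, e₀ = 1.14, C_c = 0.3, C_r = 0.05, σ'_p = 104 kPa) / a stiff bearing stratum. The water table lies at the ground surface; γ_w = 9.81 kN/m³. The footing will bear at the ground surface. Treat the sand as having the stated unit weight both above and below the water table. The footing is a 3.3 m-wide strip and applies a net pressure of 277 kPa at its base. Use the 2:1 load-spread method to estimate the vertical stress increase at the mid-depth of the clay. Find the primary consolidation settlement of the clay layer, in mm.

S_c ≈ 156 mm

Mid-depth of clay below the ground surface: z = 2.8 + 5.2/2 = 5.4 m.
Total vertical stress at mid-clay: σ_v = 18.1×2.8 + 16.2×2.6 = 92.8 kPa.
Pore pressure: u = 9.81×(5.4 − 0) = 52.974 kPa.
Initial effective stress: σ'_0 = σ_v − u = 92.8 − 52.974 = 39.826 kPa.
Stress increase at mid-clay by the 2:1 spreading method:
Δσ = qB/(B+z) = 277×3.3/(3.3+5.4) = 105.07 kPa
Final effective stress: σ'_f = 39.826 + 105.07 = 144.9 kPa.
σ'_f = 144.9 > σ'_p = 104 kPa, so the stress path crosses the preconsolidation pressure — recompression up to σ'_p, then virgin compression beyond:
S_c = H/(1+e₀)·[C_r·log₁₀(σ'_p/σ'_0) + C_c·log₁₀(σ'_f/σ'_p)]
    = 5.2/2.14 × [0.05×log₁₀(104/39.826) + 0.3×log₁₀(144.9/104)]
    = 2.4299 × [0.020843 + 0.043211] = 0.1556 m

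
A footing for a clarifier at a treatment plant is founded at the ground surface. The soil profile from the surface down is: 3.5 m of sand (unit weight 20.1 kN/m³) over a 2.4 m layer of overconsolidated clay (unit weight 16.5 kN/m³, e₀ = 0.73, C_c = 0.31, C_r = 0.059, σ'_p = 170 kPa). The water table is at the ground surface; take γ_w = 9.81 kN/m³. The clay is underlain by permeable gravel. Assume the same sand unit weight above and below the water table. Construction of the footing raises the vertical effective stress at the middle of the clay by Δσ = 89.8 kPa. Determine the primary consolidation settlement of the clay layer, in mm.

S_c ≈ 39.5 mm

Mid-depth of clay below the ground surface: z = 3.5 + 2.4/2 = 4.7 m.
Total vertical stress at mid-clay: σ_v = 20.1×3.5 + 16.5×1.2 = 90.15 kPa.
Pore pressure: u = 9.81×(4.7 − 0) = 46.107 kPa.
Initial effective stress: σ'_0 = σ_v − u = 90.15 − 46.107 = 44.043 kPa.
Final effective stress: σ'_f = 44.043 + 89.8 = 133.84 kPa.
σ'_f = 133.84 ≤ σ'_p = 170 kPa, so the clay remains overconsolidated and only the recompression index applies:
S_c = C_r·H/(1+e₀)·log₁₀(σ'_f/σ'_0) = 0.059×2.4/1.73×log₁₀(133.84/44.043)
    = 0.081851 × 0.48271 = 0.03951 m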